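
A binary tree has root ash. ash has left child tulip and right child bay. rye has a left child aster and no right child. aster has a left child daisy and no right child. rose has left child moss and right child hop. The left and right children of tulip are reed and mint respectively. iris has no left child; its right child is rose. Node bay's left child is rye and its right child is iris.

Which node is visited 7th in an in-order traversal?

In-order visits the left subtree, then the node, then the right subtree.
At ash: go left to tulip.
  At tulip: go left to reed.
    reed is a leaf — visit reed.
  Visit tulip.
  At tulip: go right to mint.
    mint is a leaf — visit mint.
Visit ash.
At ash: go right to bay.
  At bay: go left to rye.
    At rye: go left to aster.
      At aster: go left to daisy.
        daisy is a leaf — visit daisy.
      Visit aster.
      At aster: no right child.
    Visit rye.
    At rye: no right child.
  Visit bay.
  At bay: go right to iris.
    At iris: no left child.
    Visit iris.
    At iris: go right to rose.
      At rose: go left to moss.
        moss is a leaf — visit moss.
      Visit rose.
      At rose: go right to hop.
        hop is a leaf — visit hop.
Full in-order sequence: reed, tulip, mint, ash, daisy, aster, rye, bay, iris, moss, rose, hop.

rye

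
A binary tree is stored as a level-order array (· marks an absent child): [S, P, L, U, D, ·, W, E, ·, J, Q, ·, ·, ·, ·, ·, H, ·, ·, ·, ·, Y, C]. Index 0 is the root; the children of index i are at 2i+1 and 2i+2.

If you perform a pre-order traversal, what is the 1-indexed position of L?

11

Pre-order visits the node, then its left subtree, then its right subtree.
Visit S.
At S: go left to P.
  Visit P.
  At P: go left to U.
    Visit U.
    At U: go left to E.
      Visit E.
      At E: no left child.
      At E: go right to H.
        H is a leaf — visit H.
    At U: no right child.
  At P: go right to D.
    Visit D.
    At D: go left to J.
      J is a leaf — visit J.
    At D: go right to Q.
      Visit Q.
      At Q: go left to Y.
        Y is a leaf — visit Y.
      At Q: go right to C.
        C is a leaf — visit C.
At S: go right to L.
  Visit L.
  At L: no left child.
  At L: go right to W.
    W is a leaf — visit W.
Full pre-order sequence: S, P, U, E, H, D, J, Q, Y, C, L, W.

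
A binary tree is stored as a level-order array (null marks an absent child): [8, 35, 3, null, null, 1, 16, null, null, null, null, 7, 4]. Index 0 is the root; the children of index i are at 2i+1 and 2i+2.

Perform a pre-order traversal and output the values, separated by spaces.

Pre-order visits the node, then its left subtree, then its right subtree.
Visit 8.
At 8: go left to 35.
  35 is a leaf — visit 35.
At 8: go right to 3.
  Visit 3.
  At 3: go left to 1.
    Visit 1.
    At 1: go left to 7.
      7 is a leaf — visit 7.
    At 1: go right to 4.
      4 is a leaf — visit 4.
  At 3: go right to 16.
    16 is a leaf — visit 16.

8 35 3 1 7 4 16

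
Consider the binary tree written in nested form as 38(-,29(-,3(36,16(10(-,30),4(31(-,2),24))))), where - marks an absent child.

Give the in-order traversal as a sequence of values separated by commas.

In-order visits the left subtree, then the node, then the right subtree.
At 38: no left child.
Visit 38.
At 38: go right to 29.
  At 29: no left child.
  Visit 29.
  At 29: go right to 3.
    At 3: go left to 36.
      36 is a leaf — visit 36.
    Visit 3.
    At 3: go right to 16.
      At 16: go left to 10.
        At 10: no left child.
        Visit 10.
        At 10: go right to 30.
          30 is a leaf — visit 30.
      Visit 16.
      At 16: go right to 4.
        At 4: go left to 31.
          At 31: no left child.
          Visit 31.
          At 31: go right to 2.
            2 is a leaf — visit 2.
        Visit 4.
        At 4: go right to 24.
          24 is a leaf — visit 24.

38, 29, 36, 3, 10, 30, 16, 31, 2, 4, 24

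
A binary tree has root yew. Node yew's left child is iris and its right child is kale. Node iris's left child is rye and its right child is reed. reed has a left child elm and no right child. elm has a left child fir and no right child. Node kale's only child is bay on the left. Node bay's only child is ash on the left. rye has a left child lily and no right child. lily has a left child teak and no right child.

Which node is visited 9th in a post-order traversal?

bay

Post-order visits the left subtree, then the right subtree, then the node.
At yew: go left to iris.
  At iris: go left to rye.
    At rye: go left to lily.
      At lily: go left to teak.
        teak is a leaf — visit teak.
      At lily: no right child.
      Visit lily.
    At rye: no right child.
    Visit rye.
  At iris: go right to reed.
    At reed: go left to elm.
      At elm: go left to fir.
        fir is a leaf — visit fir.
      At elm: no right child.
      Visit elm.
    At reed: no right child.
    Visit reed.
  Visit iris.
At yew: go right to kale.
  At kale: go left to bay.
    At bay: go left to ash.
      ash is a leaf — visit ash.
    At bay: no right child.
    Visit bay.
  At kale: no right child.
  Visit kale.
Visit yew.
Full post-order sequence: teak, lily, rye, fir, elm, reed, iris, ash, bay, kale, yew.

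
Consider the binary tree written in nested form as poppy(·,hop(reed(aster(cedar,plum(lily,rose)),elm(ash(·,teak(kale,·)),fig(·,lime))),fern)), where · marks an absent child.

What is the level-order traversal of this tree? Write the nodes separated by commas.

Level-order visits nodes level by level from the root, left to right within each level.
Level 0: poppy
Level 1: hop
Level 2: reed, fern
Level 3: aster, elm
Level 4: cedar, plum, ash, fig
Level 5: lily, rose, teak, lime
Level 6: kale

poppy, hop, reed, fern, aster, elm, cedar, plum, ash, fig, lily, rose, teak, lime, kale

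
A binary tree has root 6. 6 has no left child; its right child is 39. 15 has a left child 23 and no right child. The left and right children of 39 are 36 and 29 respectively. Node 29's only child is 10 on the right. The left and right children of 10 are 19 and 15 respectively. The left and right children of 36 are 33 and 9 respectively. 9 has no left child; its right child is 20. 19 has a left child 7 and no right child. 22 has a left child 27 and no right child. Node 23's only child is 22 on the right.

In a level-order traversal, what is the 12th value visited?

23

Level-order visits nodes level by level from the root, left to right within each level.
Level 0: 6
Level 1: 39
Level 2: 36, 29
Level 3: 33, 9, 10
Level 4: 20, 19, 15
Level 5: 7, 23
Level 6: 22
Level 7: 27
Full level-order sequence: 6, 39, 36, 29, 33, 9, 10, 20, 19, 15, 7, 23, 22, 27.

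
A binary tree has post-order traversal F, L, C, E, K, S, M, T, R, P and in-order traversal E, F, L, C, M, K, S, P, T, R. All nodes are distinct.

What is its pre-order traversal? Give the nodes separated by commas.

The last element of post-order is the root; it splits in-order into left and right subtrees.
Root P: left subtree has 7 nodes {E, F, L, C, M, K, S}, right has 2 {T, R}.
  Root M: left subtree has 4 nodes {E, F, L, C}, right has 2 {K, S}.
    Root E: left subtree has 0 nodes { }, right has 3 {F, L, C}.
      Root C: left subtree has 2 nodes {F, L}, right has 0 { }.
        Root L: left subtree has 1 node {F}, right has 0 { }.
    Root S: left subtree has 1 node {K}, right has 0 { }.
  Root R: left subtree has 1 node {T}, right has 0 { }.

P, M, E, C, L, F, S, K, R, T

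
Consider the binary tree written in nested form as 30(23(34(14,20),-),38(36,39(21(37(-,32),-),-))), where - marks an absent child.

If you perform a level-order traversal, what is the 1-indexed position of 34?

4

Level-order visits nodes level by level from the root, left to right within each level.
Level 0: 30
Level 1: 23, 38
Level 2: 34, 36, 39
Level 3: 14, 20, 21
Level 4: 37
Level 5: 32
Full level-order sequence: 30, 23, 38, 34, 36, 39, 14, 20, 21, 37, 32.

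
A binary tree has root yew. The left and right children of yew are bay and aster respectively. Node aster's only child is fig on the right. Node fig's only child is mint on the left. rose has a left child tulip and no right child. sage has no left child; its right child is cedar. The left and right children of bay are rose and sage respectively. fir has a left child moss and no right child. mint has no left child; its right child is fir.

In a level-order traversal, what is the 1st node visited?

Level-order visits nodes level by level from the root, left to right within each level.
Level 0: yew
Level 1: bay, aster
Level 2: rose, sage, fig
Level 3: tulip, cedar, mint
Level 4: fir
Level 5: moss
Full level-order sequence: yew, bay, aster, rose, sage, fig, tulip, cedar, mint, fir, moss.

yew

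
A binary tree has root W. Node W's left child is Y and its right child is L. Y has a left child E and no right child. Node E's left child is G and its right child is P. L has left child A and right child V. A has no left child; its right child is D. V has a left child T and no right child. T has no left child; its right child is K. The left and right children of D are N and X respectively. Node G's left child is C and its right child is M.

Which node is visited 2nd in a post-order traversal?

Post-order visits the left subtree, then the right subtree, then the node.
At W: go left to Y.
  At Y: go left to E.
    At E: go left to G.
      At G: go left to C.
        C is a leaf — visit C.
      At G: go right to M.
        M is a leaf — visit M.
      Visit G.
    At E: go right to P.
      P is a leaf — visit P.
    Visit E.
  At Y: no right child.
  Visit Y.
At W: go right to L.
  At L: go left to A.
    At A: no left child.
    At A: go right to D.
      At D: go left to N.
        N is a leaf — visit N.
      At D: go right to X.
        X is a leaf — visit X.
      Visit D.
    Visit A.
  At L: go right to V.
    At V: go left to T.
      At T: no left child.
      At T: go right to K.
        K is a leaf — visit K.
      Visit T.
    At V: no right child.
    Visit V.
  Visit L.
Visit W.
Full post-order sequence: C, M, G, P, E, Y, N, X, D, A, K, T, V, L, W.

M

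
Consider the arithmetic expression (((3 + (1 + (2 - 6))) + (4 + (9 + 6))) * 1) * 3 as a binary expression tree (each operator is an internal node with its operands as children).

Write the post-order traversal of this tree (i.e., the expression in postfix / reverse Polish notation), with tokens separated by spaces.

3 1 2 6 - + + 4 9 6 + + + 1 * 3 *

Post-order on an expression tree gives postfix notation: for each operator, emit left operand, right operand, then the operator.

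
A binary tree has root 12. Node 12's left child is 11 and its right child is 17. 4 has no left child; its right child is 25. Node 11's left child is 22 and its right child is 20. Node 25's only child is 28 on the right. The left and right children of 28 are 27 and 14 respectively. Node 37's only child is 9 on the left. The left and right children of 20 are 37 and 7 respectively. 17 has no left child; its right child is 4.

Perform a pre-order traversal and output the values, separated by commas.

12, 11, 22, 20, 37, 9, 7, 17, 4, 25, 28, 27, 14

Pre-order visits the node, then its left subtree, then its right subtree.
Visit 12.
At 12: go left to 11.
  Visit 11.
  At 11: go left to 22.
    22 is a leaf — visit 22.
  At 11: go right to 20.
    Visit 20.
    At 20: go left to 37.
      Visit 37.
      At 37: go left to 9.
        9 is a leaf — visit 9.
      At 37: no right child.
    At 20: go right to 7.
      7 is a leaf — visit 7.
At 12: go right to 17.
  Visit 17.
  At 17: no left child.
  At 17: go right to 4.
    Visit 4.
    At 4: no left child.
    At 4: go right to 25.
      Visit 25.
      At 25: no left child.
      At 25: go right to 28.
        Visit 28.
        At 28: go left to 27.
          27 is a leaf — visit 27.
        At 28: go right to 14.
          14 is a leaf — visit 14.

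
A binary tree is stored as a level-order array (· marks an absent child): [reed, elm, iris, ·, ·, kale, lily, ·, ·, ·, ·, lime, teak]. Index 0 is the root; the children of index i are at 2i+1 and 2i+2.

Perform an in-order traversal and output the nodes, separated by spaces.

elm reed lime kale teak iris lily

In-order visits the left subtree, then the node, then the right subtree.
At reed: go left to elm.
  elm is a leaf — visit elm.
Visit reed.
At reed: go right to iris.
  At iris: go left to kale.
    At kale: go left to lime.
      lime is a leaf — visit lime.
    Visit kale.
    At kale: go right to teak.
      teak is a leaf — visit teak.
  Visit iris.
  At iris: go right to lily.
    lily is a leaf — visit lily.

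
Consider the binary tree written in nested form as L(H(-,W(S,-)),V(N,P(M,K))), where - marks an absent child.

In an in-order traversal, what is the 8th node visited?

P

In-order visits the left subtree, then the node, then the right subtree.
At L: go left to H.
  At H: no left child.
  Visit H.
  At H: go right to W.
    At W: go left to S.
      S is a leaf — visit S.
    Visit W.
    At W: no right child.
Visit L.
At L: go right to V.
  At V: go left to N.
    N is a leaf — visit N.
  Visit V.
  At V: go right to P.
    At P: go left to M.
      M is a leaf — visit M.
    Visit P.
    At P: go right to K.
      K is a leaf — visit K.
Full in-order sequence: H, S, W, L, N, V, M, P, K.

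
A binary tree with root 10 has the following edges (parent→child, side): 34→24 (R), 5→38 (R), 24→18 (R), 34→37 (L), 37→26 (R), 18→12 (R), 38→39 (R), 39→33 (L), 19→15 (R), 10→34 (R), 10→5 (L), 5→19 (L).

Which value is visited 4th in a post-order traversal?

Post-order visits the left subtree, then the right subtree, then the node.
At 10: go left to 5.
  At 5: go left to 19.
    At 19: no left child.
    At 19: go right to 15.
      15 is a leaf — visit 15.
    Visit 19.
  At 5: go right to 38.
    At 38: no left child.
    At 38: go right to 39.
      At 39: go left to 33.
        33 is a leaf — visit 33.
      At 39: no right child.
      Visit 39.
    Visit 38.
  Visit 5.
At 10: go right to 34.
  At 34: go left to 37.
    At 37: no left child.
    At 37: go right to 26.
      26 is a leaf — visit 26.
    Visit 37.
  At 34: go right to 24.
    At 24: no left child.
    At 24: go right to 18.
      At 18: no left child.
      At 18: go right to 12.
        12 is a leaf — visit 12.
      Visit 18.
    Visit 24.
  Visit 34.
Visit 10.
Full post-order sequence: 15, 19, 33, 39, 38, 5, 26, 37, 12, 18, 24, 34, 10.

39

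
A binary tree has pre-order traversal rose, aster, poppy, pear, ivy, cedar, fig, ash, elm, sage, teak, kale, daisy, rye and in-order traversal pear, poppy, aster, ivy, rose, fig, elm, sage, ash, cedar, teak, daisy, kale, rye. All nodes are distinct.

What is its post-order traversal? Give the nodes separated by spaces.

The first element of pre-order is the root; it splits in-order into left and right subtrees.
Root rose: left subtree has 4 nodes {pear, poppy, aster, ivy}, right has 9 {fig, elm, sage, ash, cedar, teak, daisy, kale, rye}.
  Root aster: left subtree has 2 nodes {pear, poppy}, right has 1 {ivy}.
    Root poppy: left subtree has 1 node {pear}, right has 0 { }.
  Root cedar: left subtree has 4 nodes {fig, elm, sage, ash}, right has 4 {teak, daisy, kale, rye}.
    Root fig: left subtree has 0 nodes { }, right has 3 {elm, sage, ash}.
      Root ash: left subtree has 2 nodes {elm, sage}, right has 0 { }.
        Root elm: left subtree has 0 nodes { }, right has 1 {sage}.
    Root teak: left subtree has 0 nodes { }, right has 3 {daisy, kale, rye}.
      Root kale: left subtree has 1 node {daisy}, right has 1 {rye}.

pear poppy ivy aster sage elm ash fig daisy rye kale teak cedar rose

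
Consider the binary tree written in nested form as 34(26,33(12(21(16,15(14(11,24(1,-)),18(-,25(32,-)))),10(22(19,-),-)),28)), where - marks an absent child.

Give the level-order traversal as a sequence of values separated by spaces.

34 26 33 12 28 21 10 16 15 22 14 18 19 11 24 25 1 32

Level-order visits nodes level by level from the root, left to right within each level.
Level 0: 34
Level 1: 26, 33
Level 2: 12, 28
Level 3: 21, 10
Level 4: 16, 15, 22
Level 5: 14, 18, 19
Level 6: 11, 24, 25
Level 7: 1, 32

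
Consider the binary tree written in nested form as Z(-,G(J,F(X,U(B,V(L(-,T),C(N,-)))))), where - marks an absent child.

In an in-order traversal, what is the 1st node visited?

Z

In-order visits the left subtree, then the node, then the right subtree.
At Z: no left child.
Visit Z.
At Z: go right to G.
  At G: go left to J.
    J is a leaf — visit J.
  Visit G.
  At G: go right to F.
    At F: go left to X.
      X is a leaf — visit X.
    Visit F.
    At F: go right to U.
      At U: go left to B.
        B is a leaf — visit B.
      Visit U.
      At U: go right to V.
        At V: go left to L.
          At L: no left child.
          Visit L.
          At L: go right to T.
            T is a leaf — visit T.
        Visit V.
        At V: go right to C.
          At C: go left to N.
            N is a leaf — visit N.
          Visit C.
          At C: no right child.
Full in-order sequence: Z, J, G, X, F, B, U, L, T, V, N, C.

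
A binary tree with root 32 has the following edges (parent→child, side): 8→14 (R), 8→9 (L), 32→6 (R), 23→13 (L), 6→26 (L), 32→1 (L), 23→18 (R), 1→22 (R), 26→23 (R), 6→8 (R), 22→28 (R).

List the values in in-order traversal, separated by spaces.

In-order visits the left subtree, then the node, then the right subtree.
At 32: go left to 1.
  At 1: no left child.
  Visit 1.
  At 1: go right to 22.
    At 22: no left child.
    Visit 22.
    At 22: go right to 28.
      28 is a leaf — visit 28.
Visit 32.
At 32: go right to 6.
  At 6: go left to 26.
    At 26: no left child.
    Visit 26.
    At 26: go right to 23.
      At 23: go left to 13.
        13 is a leaf — visit 13.
      Visit 23.
      At 23: go right to 18.
        18 is a leaf — visit 18.
  Visit 6.
  At 6: go right to 8.
    At 8: go left to 9.
      9 is a leaf — visit 9.
    Visit 8.
    At 8: go right to 14.
      14 is a leaf — visit 14.

1 22 28 32 26 13 23 18 6 9 8 14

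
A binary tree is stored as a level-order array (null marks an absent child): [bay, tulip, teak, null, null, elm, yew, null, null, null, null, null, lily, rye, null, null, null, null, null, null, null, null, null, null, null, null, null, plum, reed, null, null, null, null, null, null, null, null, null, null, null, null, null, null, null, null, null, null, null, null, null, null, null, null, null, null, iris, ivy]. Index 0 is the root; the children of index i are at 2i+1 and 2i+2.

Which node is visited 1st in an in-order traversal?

In-order visits the left subtree, then the node, then the right subtree.
At bay: go left to tulip.
  tulip is a leaf — visit tulip.
Visit bay.
At bay: go right to teak.
  At teak: go left to elm.
    At elm: no left child.
    Visit elm.
    At elm: go right to lily.
      lily is a leaf — visit lily.
  Visit teak.
  At teak: go right to yew.
    At yew: go left to rye.
      At rye: go left to plum.
        At plum: go left to iris.
          iris is a leaf — visit iris.
        Visit plum.
        At plum: go right to ivy.
          ivy is a leaf — visit ivy.
      Visit rye.
      At rye: go right to reed.
        reed is a leaf — visit reed.
    Visit yew.
    At yew: no right child.
Full in-order sequence: tulip, bay, elm, lily, teak, iris, plum, ivy, rye, reed, yew.

tulip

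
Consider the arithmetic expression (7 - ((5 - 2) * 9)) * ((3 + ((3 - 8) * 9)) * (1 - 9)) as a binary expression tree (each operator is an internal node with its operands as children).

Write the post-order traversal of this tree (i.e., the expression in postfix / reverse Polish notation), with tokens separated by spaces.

Post-order on an expression tree gives postfix notation: for each operator, emit left operand, right operand, then the operator.

7 5 2 - 9 * - 3 3 8 - 9 * + 1 9 - * *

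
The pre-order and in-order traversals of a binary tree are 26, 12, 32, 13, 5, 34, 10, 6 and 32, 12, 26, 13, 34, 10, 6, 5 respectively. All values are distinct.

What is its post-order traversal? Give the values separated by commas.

The first element of pre-order is the root; it splits in-order into left and right subtrees.
Root 26: left subtree has 2 nodes {32, 12}, right has 5 {13, 34, 10, 6, 5}.
  Root 12: left subtree has 1 node {32}, right has 0 { }.
  Root 13: left subtree has 0 nodes { }, right has 4 {34, 10, 6, 5}.
    Root 5: left subtree has 3 nodes {34, 10, 6}, right has 0 { }.
      Root 34: left subtree has 0 nodes { }, right has 2 {10, 6}.
        Root 10: left subtree has 0 nodes { }, right has 1 {6}.

32, 12, 6, 10, 34, 5, 13, 26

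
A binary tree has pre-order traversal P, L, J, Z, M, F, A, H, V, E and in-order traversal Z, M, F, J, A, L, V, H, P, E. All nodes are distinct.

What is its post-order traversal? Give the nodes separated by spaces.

The first element of pre-order is the root; it splits in-order into left and right subtrees.
Root P: left subtree has 8 nodes {Z, M, F, J, A, L, V, H}, right has 1 {E}.
  Root L: left subtree has 5 nodes {Z, M, F, J, A}, right has 2 {V, H}.
    Root J: left subtree has 3 nodes {Z, M, F}, right has 1 {A}.
      Root Z: left subtree has 0 nodes { }, right has 2 {M, F}.
        Root M: left subtree has 0 nodes { }, right has 1 {F}.
    Root H: left subtree has 1 node {V}, right has 0 { }.

F M Z A J V H L E P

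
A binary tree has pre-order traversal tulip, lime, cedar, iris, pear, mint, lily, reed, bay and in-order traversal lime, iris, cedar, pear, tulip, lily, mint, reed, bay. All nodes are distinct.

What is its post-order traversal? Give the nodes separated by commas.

iris, pear, cedar, lime, lily, bay, reed, mint, tulip

The first element of pre-order is the root; it splits in-order into left and right subtrees.
Root tulip: left subtree has 4 nodes {lime, iris, cedar, pear}, right has 4 {lily, mint, reed, bay}.
  Root lime: left subtree has 0 nodes { }, right has 3 {iris, cedar, pear}.
    Root cedar: left subtree has 1 node {iris}, right has 1 {pear}.
  Root mint: left subtree has 1 node {lily}, right has 2 {reed, bay}.
    Root reed: left subtree has 0 nodes { }, right has 1 {bay}.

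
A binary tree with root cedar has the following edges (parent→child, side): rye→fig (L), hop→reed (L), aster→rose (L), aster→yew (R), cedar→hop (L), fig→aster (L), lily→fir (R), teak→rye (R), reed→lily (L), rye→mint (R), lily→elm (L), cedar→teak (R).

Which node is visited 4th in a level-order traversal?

Level-order visits nodes level by level from the root, left to right within each level.
Level 0: cedar
Level 1: hop, teak
Level 2: reed, rye
Level 3: lily, fig, mint
Level 4: elm, fir, aster
Level 5: rose, yew
Full level-order sequence: cedar, hop, teak, reed, rye, lily, fig, mint, elm, fir, aster, rose, yew.

reed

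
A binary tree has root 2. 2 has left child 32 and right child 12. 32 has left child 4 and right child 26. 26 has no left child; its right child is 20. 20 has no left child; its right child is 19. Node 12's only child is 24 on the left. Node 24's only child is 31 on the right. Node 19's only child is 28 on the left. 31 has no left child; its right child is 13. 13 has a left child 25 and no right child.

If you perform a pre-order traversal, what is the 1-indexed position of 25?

12

Pre-order visits the node, then its left subtree, then its right subtree.
Visit 2.
At 2: go left to 32.
  Visit 32.
  At 32: go left to 4.
    4 is a leaf — visit 4.
  At 32: go right to 26.
    Visit 26.
    At 26: no left child.
    At 26: go right to 20.
      Visit 20.
      At 20: no left child.
      At 20: go right to 19.
        Visit 19.
        At 19: go left to 28.
          28 is a leaf — visit 28.
        At 19: no right child.
At 2: go right to 12.
  Visit 12.
  At 12: go left to 24.
    Visit 24.
    At 24: no left child.
    At 24: go right to 31.
      Visit 31.
      At 31: no left child.
      At 31: go right to 13.
        Visit 13.
        At 13: go left to 25.
          25 is a leaf — visit 25.
        At 13: no right child.
  At 12: no right child.
Full pre-order sequence: 2, 32, 4, 26, 20, 19, 28, 12, 24, 31, 13, 25.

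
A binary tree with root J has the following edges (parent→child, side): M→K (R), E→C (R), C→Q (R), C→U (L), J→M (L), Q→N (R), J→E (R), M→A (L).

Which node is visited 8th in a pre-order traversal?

Q

Pre-order visits the node, then its left subtree, then its right subtree.
Visit J.
At J: go left to M.
  Visit M.
  At M: go left to A.
    A is a leaf — visit A.
  At M: go right to K.
    K is a leaf — visit K.
At J: go right to E.
  Visit E.
  At E: no left child.
  At E: go right to C.
    Visit C.
    At C: go left to U.
      U is a leaf — visit U.
    At C: go right to Q.
      Visit Q.
      At Q: no left child.
      At Q: go right to N.
        N is a leaf — visit N.
Full pre-order sequence: J, M, A, K, E, C, U, Q, N.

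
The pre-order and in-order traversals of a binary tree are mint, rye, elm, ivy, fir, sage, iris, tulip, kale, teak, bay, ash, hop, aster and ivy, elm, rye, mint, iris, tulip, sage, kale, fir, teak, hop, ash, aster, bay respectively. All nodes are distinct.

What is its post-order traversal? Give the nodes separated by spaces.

ivy elm rye tulip iris kale sage hop aster ash bay teak fir mint

The first element of pre-order is the root; it splits in-order into left and right subtrees.
Root mint: left subtree has 3 nodes {ivy, elm, rye}, right has 10 {iris, tulip, sage, kale, fir, teak, hop, ash, aster, bay}.
  Root rye: left subtree has 2 nodes {ivy, elm}, right has 0 { }.
    Root elm: left subtree has 1 node {ivy}, right has 0 { }.
  Root fir: left subtree has 4 nodes {iris, tulip, sage, kale}, right has 5 {teak, hop, ash, aster, bay}.
    Root sage: left subtree has 2 nodes {iris, tulip}, right has 1 {kale}.
      Root iris: left subtree has 0 nodes { }, right has 1 {tulip}.
    Root teak: left subtree has 0 nodes { }, right has 4 {hop, ash, aster, bay}.
      Root bay: left subtree has 3 nodes {hop, ash, aster}, right has 0 { }.
        Root ash: left subtree has 1 node {hop}, right has 1 {aster}.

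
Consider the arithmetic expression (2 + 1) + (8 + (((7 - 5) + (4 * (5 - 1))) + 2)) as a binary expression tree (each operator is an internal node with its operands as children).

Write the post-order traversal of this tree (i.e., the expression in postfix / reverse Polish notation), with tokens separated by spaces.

2 1 + 8 7 5 - 4 5 1 - * + 2 + + +

Post-order on an expression tree gives postfix notation: for each operator, emit left operand, right operand, then the operator.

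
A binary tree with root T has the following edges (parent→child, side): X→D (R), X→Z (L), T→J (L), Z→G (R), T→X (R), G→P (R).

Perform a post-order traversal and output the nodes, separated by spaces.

J P G Z D X T

Post-order visits the left subtree, then the right subtree, then the node.
At T: go left to J.
  J is a leaf — visit J.
At T: go right to X.
  At X: go left to Z.
    At Z: no left child.
    At Z: go right to G.
      At G: no left child.
      At G: go right to P.
        P is a leaf — visit P.
      Visit G.
    Visit Z.
  At X: go right to D.
    D is a leaf — visit D.
  Visit X.
Visit T.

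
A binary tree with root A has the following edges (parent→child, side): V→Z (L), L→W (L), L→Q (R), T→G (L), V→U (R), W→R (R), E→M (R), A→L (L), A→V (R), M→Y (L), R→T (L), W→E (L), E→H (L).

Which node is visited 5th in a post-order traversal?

G

Post-order visits the left subtree, then the right subtree, then the node.
At A: go left to L.
  At L: go left to W.
    At W: go left to E.
      At E: go left to H.
        H is a leaf — visit H.
      At E: go right to M.
        At M: go left to Y.
          Y is a leaf — visit Y.
        At M: no right child.
        Visit M.
      Visit E.
    At W: go right to R.
      At R: go left to T.
        At T: go left to G.
          G is a leaf — visit G.
        At T: no right child.
        Visit T.
      At R: no right child.
      Visit R.
    Visit W.
  At L: go right to Q.
    Q is a leaf — visit Q.
  Visit L.
At A: go right to V.
  At V: go left to Z.
    Z is a leaf — visit Z.
  At V: go right to U.
    U is a leaf — visit U.
  Visit V.
Visit A.
Full post-order sequence: H, Y, M, E, G, T, R, W, Q, L, Z, U, V, A.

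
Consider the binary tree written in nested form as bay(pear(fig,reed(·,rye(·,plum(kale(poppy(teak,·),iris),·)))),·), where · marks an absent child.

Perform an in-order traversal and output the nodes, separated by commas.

In-order visits the left subtree, then the node, then the right subtree.
At bay: go left to pear.
  At pear: go left to fig.
    fig is a leaf — visit fig.
  Visit pear.
  At pear: go right to reed.
    At reed: no left child.
    Visit reed.
    At reed: go right to rye.
      At rye: no left child.
      Visit rye.
      At rye: go right to plum.
        At plum: go left to kale.
          At kale: go left to poppy.
            At poppy: go left to teak.
              teak is a leaf — visit teak.
            Visit poppy.
            At poppy: no right child.
          Visit kale.
          At kale: go right to iris.
            iris is a leaf — visit iris.
        Visit plum.
        At plum: no right child.
Visit bay.
At bay: no right child.

fig, pear, reed, rye, teak, poppy, kale, iris, plum, bay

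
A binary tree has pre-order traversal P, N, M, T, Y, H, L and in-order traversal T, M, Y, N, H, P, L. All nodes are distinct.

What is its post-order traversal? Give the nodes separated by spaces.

The first element of pre-order is the root; it splits in-order into left and right subtrees.
Root P: left subtree has 5 nodes {T, M, Y, N, H}, right has 1 {L}.
  Root N: left subtree has 3 nodes {T, M, Y}, right has 1 {H}.
    Root M: left subtree has 1 node {T}, right has 1 {Y}.

T Y M H N L P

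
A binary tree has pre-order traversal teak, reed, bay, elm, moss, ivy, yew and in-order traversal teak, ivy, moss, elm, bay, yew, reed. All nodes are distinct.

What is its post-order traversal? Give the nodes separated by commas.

The first element of pre-order is the root; it splits in-order into left and right subtrees.
Root teak: left subtree has 0 nodes { }, right has 6 {ivy, moss, elm, bay, yew, reed}.
  Root reed: left subtree has 5 nodes {ivy, moss, elm, bay, yew}, right has 0 { }.
    Root bay: left subtree has 3 nodes {ivy, moss, elm}, right has 1 {yew}.
      Root elm: left subtree has 2 nodes {ivy, moss}, right has 0 { }.
        Root moss: left subtree has 1 node {ivy}, right has 0 { }.

ivy, moss, elm, yew, bay, reed, teak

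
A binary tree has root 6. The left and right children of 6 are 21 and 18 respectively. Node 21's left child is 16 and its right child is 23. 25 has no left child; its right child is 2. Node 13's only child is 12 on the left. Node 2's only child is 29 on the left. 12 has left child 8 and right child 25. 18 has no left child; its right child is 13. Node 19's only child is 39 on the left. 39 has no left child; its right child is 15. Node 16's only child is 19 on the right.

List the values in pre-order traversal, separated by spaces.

6 21 16 19 39 15 23 18 13 12 8 25 2 29

Pre-order visits the node, then its left subtree, then its right subtree.
Visit 6.
At 6: go left to 21.
  Visit 21.
  At 21: go left to 16.
    Visit 16.
    At 16: no left child.
    At 16: go right to 19.
      Visit 19.
      At 19: go left to 39.
        Visit 39.
        At 39: no left child.
        At 39: go right to 15.
          15 is a leaf — visit 15.
      At 19: no right child.
  At 21: go right to 23.
    23 is a leaf — visit 23.
At 6: go right to 18.
  Visit 18.
  At 18: no left child.
  At 18: go right to 13.
    Visit 13.
    At 13: go left to 12.
      Visit 12.
      At 12: go left to 8.
        8 is a leaf — visit 8.
      At 12: go right to 25.
        Visit 25.
        At 25: no left child.
        At 25: go right to 2.
          Visit 2.
          At 2: go left to 29.
            29 is a leaf — visit 29.
          At 2: no right child.
    At 13: no right child.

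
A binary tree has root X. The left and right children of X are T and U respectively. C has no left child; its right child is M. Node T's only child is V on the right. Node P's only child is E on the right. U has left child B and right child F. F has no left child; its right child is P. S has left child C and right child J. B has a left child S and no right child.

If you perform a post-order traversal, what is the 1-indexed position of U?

Post-order visits the left subtree, then the right subtree, then the node.
At X: go left to T.
  At T: no left child.
  At T: go right to V.
    V is a leaf — visit V.
  Visit T.
At X: go right to U.
  At U: go left to B.
    At B: go left to S.
      At S: go left to C.
        At C: no left child.
        At C: go right to M.
          M is a leaf — visit M.
        Visit C.
      At S: go right to J.
        J is a leaf — visit J.
      Visit S.
    At B: no right child.
    Visit B.
  At U: go right to F.
    At F: no left child.
    At F: go right to P.
      At P: no left child.
      At P: go right to E.
        E is a leaf — visit E.
      Visit P.
    Visit F.
  Visit U.
Visit X.
Full post-order sequence: V, T, M, C, J, S, B, E, P, F, U, X.

11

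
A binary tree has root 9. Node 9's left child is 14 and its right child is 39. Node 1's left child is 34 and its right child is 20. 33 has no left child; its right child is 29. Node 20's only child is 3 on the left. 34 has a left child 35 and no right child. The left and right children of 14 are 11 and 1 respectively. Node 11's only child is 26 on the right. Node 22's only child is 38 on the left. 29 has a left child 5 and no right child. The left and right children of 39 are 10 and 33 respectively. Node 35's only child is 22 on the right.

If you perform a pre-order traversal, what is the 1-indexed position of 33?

Pre-order visits the node, then its left subtree, then its right subtree.
Visit 9.
At 9: go left to 14.
  Visit 14.
  At 14: go left to 11.
    Visit 11.
    At 11: no left child.
    At 11: go right to 26.
      26 is a leaf — visit 26.
  At 14: go right to 1.
    Visit 1.
    At 1: go left to 34.
      Visit 34.
      At 34: go left to 35.
        Visit 35.
        At 35: no left child.
        At 35: go right to 22.
          Visit 22.
          At 22: go left to 38.
            38 is a leaf — visit 38.
          At 22: no right child.
      At 34: no right child.
    At 1: go right to 20.
      Visit 20.
      At 20: go left to 3.
        3 is a leaf — visit 3.
      At 20: no right child.
At 9: go right to 39.
  Visit 39.
  At 39: go left to 10.
    10 is a leaf — visit 10.
  At 39: go right to 33.
    Visit 33.
    At 33: no left child.
    At 33: go right to 29.
      Visit 29.
      At 29: go left to 5.
        5 is a leaf — visit 5.
      At 29: no right child.
Full pre-order sequence: 9, 14, 11, 26, 1, 34, 35, 22, 38, 20, 3, 39, 10, 33, 29, 5.

14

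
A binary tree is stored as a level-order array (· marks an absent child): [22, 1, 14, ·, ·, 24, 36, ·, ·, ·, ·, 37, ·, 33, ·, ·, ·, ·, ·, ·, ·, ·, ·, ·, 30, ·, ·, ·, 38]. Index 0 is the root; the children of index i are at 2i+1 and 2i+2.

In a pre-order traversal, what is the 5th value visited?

Pre-order visits the node, then its left subtree, then its right subtree.
Visit 22.
At 22: go left to 1.
  1 is a leaf — visit 1.
At 22: go right to 14.
  Visit 14.
  At 14: go left to 24.
    Visit 24.
    At 24: go left to 37.
      Visit 37.
      At 37: no left child.
      At 37: go right to 30.
        30 is a leaf — visit 30.
    At 24: no right child.
  At 14: go right to 36.
    Visit 36.
    At 36: go left to 33.
      Visit 33.
      At 33: no left child.
      At 33: go right to 38.
        38 is a leaf — visit 38.
    At 36: no right child.
Full pre-order sequence: 22, 1, 14, 24, 37, 30, 36, 33, 38.

37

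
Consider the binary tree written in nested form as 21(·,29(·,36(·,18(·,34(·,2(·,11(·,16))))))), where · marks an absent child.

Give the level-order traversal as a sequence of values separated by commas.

Level-order visits nodes level by level from the root, left to right within each level.
Level 0: 21
Level 1: 29
Level 2: 36
Level 3: 18
Level 4: 34
Level 5: 2
Level 6: 11
Level 7: 16

21, 29, 36, 18, 34, 2, 11, 16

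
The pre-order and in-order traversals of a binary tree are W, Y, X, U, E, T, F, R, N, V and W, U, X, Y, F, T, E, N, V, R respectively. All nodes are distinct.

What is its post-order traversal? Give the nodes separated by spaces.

U X F T V N R E Y W

The first element of pre-order is the root; it splits in-order into left and right subtrees.
Root W: left subtree has 0 nodes { }, right has 9 {U, X, Y, F, T, E, N, V, R}.
  Root Y: left subtree has 2 nodes {U, X}, right has 6 {F, T, E, N, V, R}.
    Root X: left subtree has 1 node {U}, right has 0 { }.
    Root E: left subtree has 2 nodes {F, T}, right has 3 {N, V, R}.
      Root T: left subtree has 1 node {F}, right has 0 { }.
      Root R: left subtree has 2 nodes {N, V}, right has 0 { }.
        Root N: left subtree has 0 nodes { }, right has 1 {V}.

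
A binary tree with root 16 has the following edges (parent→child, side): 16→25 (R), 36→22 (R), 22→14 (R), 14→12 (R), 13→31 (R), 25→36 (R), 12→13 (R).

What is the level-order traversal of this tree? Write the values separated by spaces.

16 25 36 22 14 12 13 31

Level-order visits nodes level by level from the root, left to right within each level.
Level 0: 16
Level 1: 25
Level 2: 36
Level 3: 22
Level 4: 14
Level 5: 12
Level 6: 13
Level 7: 31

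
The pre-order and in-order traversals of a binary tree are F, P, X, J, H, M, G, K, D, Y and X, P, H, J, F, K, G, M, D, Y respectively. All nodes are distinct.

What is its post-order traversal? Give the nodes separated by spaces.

X H J P K G Y D M F

The first element of pre-order is the root; it splits in-order into left and right subtrees.
Root F: left subtree has 4 nodes {X, P, H, J}, right has 5 {K, G, M, D, Y}.
  Root P: left subtree has 1 node {X}, right has 2 {H, J}.
    Root J: left subtree has 1 node {H}, right has 0 { }.
  Root M: left subtree has 2 nodes {K, G}, right has 2 {D, Y}.
    Root G: left subtree has 1 node {K}, right has 0 { }.
    Root D: left subtree has 0 nodes { }, right has 1 {Y}.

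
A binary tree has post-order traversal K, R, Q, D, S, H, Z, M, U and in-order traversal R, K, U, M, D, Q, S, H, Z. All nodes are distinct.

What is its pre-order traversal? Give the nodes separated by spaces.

The last element of post-order is the root; it splits in-order into left and right subtrees.
Root U: left subtree has 2 nodes {R, K}, right has 6 {M, D, Q, S, H, Z}.
  Root R: left subtree has 0 nodes { }, right has 1 {K}.
  Root M: left subtree has 0 nodes { }, right has 5 {D, Q, S, H, Z}.
    Root Z: left subtree has 4 nodes {D, Q, S, H}, right has 0 { }.
      Root H: left subtree has 3 nodes {D, Q, S}, right has 0 { }.
        Root S: left subtree has 2 nodes {D, Q}, right has 0 { }.
          Root D: left subtree has 0 nodes { }, right has 1 {Q}.

U R K M Z H S D Q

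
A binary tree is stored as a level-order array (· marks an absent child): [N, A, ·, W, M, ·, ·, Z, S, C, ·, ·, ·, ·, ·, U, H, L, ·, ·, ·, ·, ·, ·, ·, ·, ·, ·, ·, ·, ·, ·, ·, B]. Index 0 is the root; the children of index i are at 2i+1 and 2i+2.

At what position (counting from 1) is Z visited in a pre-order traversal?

4

Pre-order visits the node, then its left subtree, then its right subtree.
Visit N.
At N: go left to A.
  Visit A.
  At A: go left to W.
    Visit W.
    At W: go left to Z.
      Visit Z.
      At Z: go left to U.
        U is a leaf — visit U.
      At Z: go right to H.
        Visit H.
        At H: go left to B.
          B is a leaf — visit B.
        At H: no right child.
    At W: go right to S.
      Visit S.
      At S: go left to L.
        L is a leaf — visit L.
      At S: no right child.
  At A: go right to M.
    Visit M.
    At M: go left to C.
      C is a leaf — visit C.
    At M: no right child.
At N: no right child.
Full pre-order sequence: N, A, W, Z, U, H, B, S, L, M, C.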